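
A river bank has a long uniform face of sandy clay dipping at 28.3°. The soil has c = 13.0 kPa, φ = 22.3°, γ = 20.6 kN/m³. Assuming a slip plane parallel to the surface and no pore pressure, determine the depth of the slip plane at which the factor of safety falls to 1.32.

z = 2.71 m

Setting FS = 1.32 in FS = [c + γz cos²β tanφ] / [γz sinβ cosβ] and solving for z:
z = c / [γ cosβ (FS·sinβ − cosβ·tanφ)]
  = 13.0 / [20.6·cos28.3°·(1.32·sin28.3° − cos28.3°·tan22.3°)]
  = 13.0 / [20.6·0.8805·(1.32·0.4741 − 0.8805·0.4101)]
  = 13.0 / 4.8008 = 2.708 m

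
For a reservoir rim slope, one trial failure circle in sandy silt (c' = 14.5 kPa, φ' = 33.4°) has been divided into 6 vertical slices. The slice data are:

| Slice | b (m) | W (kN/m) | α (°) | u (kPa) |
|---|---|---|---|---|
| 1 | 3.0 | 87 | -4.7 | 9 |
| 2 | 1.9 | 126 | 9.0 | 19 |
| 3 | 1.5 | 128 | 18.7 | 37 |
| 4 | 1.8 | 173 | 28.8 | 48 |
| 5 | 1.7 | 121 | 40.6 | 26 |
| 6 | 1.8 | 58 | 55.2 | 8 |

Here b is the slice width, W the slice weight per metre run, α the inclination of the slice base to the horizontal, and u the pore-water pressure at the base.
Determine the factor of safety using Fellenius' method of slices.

Ordinary method of slices: FS = Σ[c'·Δl_i + (W_i cosα_i − u_i·Δl_i)·tanφ'] / Σ W_i sinα_i, with Δl_i = b_i / cosα_i.
Slice 1: Δl = 3.0/cos(-4.7°) = 3.010 m; N'_1 = 87·cos(-4.7°) − 9·3.010 = 59.6; c'Δl = 43.65; W sinα = -7.1
Slice 2: Δl = 1.9/cos9.0° = 1.924 m; N'_2 = 126·cos9.0° − 19·1.924 = 87.9; c'Δl = 27.89; W sinα = 19.7
Slice 3: Δl = 1.5/cos18.7° = 1.584 m; N'_3 = 128·cos18.7° − 37·1.584 = 62.6; c'Δl = 22.96; W sinα = 41.0
Slice 4: Δl = 1.8/cos28.8° = 2.054 m; N'_4 = 173·cos28.8° − 48·2.054 = 53.0; c'Δl = 29.78; W sinα = 83.3
Slice 5: Δl = 1.7/cos40.6° = 2.239 m; N'_5 = 121·cos40.6° − 26·2.239 = 33.7; c'Δl = 32.47; W sinα = 78.7
Slice 6: Δl = 1.8/cos55.2° = 3.154 m; N'_6 = 58·cos55.2° − 8·3.154 = 7.9; c'Δl = 45.73; W sinα = 47.6
Σc'Δl = 202.5 kN/m; ΣN' = 304.7 kN/m; ΣW sinα = 263.3 kN/m
Resisting = 202.5 + 304.7·tan33.4° = 202.5 + 200.9 = 403.4 kN/m
FS = 403.4 / 263.3 = 1.532

FS = 1.53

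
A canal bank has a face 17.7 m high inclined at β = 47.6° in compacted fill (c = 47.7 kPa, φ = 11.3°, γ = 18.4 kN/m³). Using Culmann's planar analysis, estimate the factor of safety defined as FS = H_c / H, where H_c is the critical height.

H_c = (4c/γ) · sinβ cosφ / [1 − cos(β − φ)]
    = (4·47.7/18.4) · sin47.6°·cos11.3° / [1 − cos36.3°]
    = 10.370 · 0.7241 / 0.1941 = 38.69 m
FS = H_c / H = 38.69 / 17.7 = 2.186

FS = 2.19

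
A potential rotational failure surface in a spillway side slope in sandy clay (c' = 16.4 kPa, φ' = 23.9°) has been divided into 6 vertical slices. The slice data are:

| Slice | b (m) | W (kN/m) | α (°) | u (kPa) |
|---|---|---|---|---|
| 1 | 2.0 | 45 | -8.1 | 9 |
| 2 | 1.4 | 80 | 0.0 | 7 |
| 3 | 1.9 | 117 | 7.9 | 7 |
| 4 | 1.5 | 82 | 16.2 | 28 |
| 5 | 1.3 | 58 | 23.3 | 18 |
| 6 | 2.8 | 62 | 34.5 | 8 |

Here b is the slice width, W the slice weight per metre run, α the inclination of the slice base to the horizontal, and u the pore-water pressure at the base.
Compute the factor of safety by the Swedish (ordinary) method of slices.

FS = 3.51

Ordinary method of slices: FS = Σ[c'·Δl_i + (W_i cosα_i − u_i·Δl_i)·tanφ'] / Σ W_i sinα_i, with Δl_i = b_i / cosα_i.
Slice 1: Δl = 2.0/cos(-8.1°) = 2.020 m; N'_1 = 45·cos(-8.1°) − 9·2.020 = 26.4; c'Δl = 33.13; W sinα = -6.3
Slice 2: Δl = 1.4/cos0.0° = 1.400 m; N'_2 = 80·cos0.0° − 7·1.400 = 70.2; c'Δl = 22.96; W sinα = 0.0
Slice 3: Δl = 1.9/cos7.9° = 1.918 m; N'_3 = 117·cos7.9° − 7·1.918 = 102.5; c'Δl = 31.46; W sinα = 16.1
Slice 4: Δl = 1.5/cos16.2° = 1.562 m; N'_4 = 82·cos16.2° − 28·1.562 = 35.0; c'Δl = 25.62; W sinα = 22.9
Slice 5: Δl = 1.3/cos23.3° = 1.415 m; N'_5 = 58·cos23.3° − 18·1.415 = 27.8; c'Δl = 23.21; W sinα = 22.9
Slice 6: Δl = 2.8/cos34.5° = 3.398 m; N'_6 = 62·cos34.5° − 8·3.398 = 23.9; c'Δl = 55.72; W sinα = 35.1
Σc'Δl = 192.1 kN/m; ΣN' = 285.7 kN/m; ΣW sinα = 90.7 kN/m
Resisting = 192.1 + 285.7·tan23.9° = 192.1 + 126.6 = 318.7 kN/m
FS = 318.7 / 90.7 = 3.515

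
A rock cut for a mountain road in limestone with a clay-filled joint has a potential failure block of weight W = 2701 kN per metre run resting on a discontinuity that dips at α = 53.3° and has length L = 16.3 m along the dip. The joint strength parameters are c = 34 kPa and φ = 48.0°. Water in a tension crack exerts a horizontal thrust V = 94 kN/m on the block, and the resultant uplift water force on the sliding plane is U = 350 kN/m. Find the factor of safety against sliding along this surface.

FS = 0.84

Resolving the block weight along and normal to the plane and applying the Mohr–Coulomb strength on the joint:
N' = W cosα − U − V sinα = 2701·cos53.3° − 350 − 94·sin53.3° = 1188.8 kN/m
Driving force T = W sinα + V cosα = 2701·sin53.3° + 94·cos53.3° = 2221.8 kN/m
Resisting force R = c·L + N'·tanφ = 34·16.3 + 1188.8·tan48.0° = 554.2 + 1320.3 = 1874.5 kN/m
FS = R / T = 1874.5 / 2221.8 = 0.844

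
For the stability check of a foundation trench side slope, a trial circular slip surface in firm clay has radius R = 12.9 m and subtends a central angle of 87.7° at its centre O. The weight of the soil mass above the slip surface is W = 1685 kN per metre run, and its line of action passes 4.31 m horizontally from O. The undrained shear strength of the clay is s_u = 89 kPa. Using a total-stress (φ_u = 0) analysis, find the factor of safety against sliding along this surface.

FS = 3.12

Taking moments about the centre O, the resisting moment is provided by the undrained shear strength acting along the arc:
Arc length L_a = R·θ = 12.9·(87.7°·π/180) = 12.9·1.5307 = 19.75 m
M_R = s_u·L_a·R = 89·19.75·12.9 = 22669.7 kN·m/m
M_D = W·d = 1685·4.31 = 7262.3 kN·m/m
FS = M_R / M_D = 22669.7 / 7262.3 = 3.122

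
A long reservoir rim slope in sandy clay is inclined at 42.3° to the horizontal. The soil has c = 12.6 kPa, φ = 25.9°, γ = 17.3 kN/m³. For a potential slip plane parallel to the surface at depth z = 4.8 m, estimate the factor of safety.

For an infinite slope with a slip plane parallel to the surface (no pore pressure): FS = [c + γz cos²β tanφ] / [γz sinβ cosβ].
γz = 17.3·4.8 = 83.04 kN/m²
Numerator = 12.6 + 83.04·cos²42.3°·tan25.9° = 12.6 + 83.04·0.5471·0.4856 = 34.658 kPa
Denominator = 83.04·sin42.3°·cos42.3° = 83.04·0.6730·0.7396 = 41.336 kPa
FS = 34.658 / 41.336 = 0.838

FS = 0.84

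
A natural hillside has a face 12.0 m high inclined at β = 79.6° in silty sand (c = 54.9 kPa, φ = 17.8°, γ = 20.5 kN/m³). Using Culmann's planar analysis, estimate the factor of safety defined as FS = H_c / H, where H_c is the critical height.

H_c = (4c/γ) · sinβ cosφ / [1 − cos(β − φ)]
    = (4·54.9/20.5) · sin79.6°·cos17.8° / [1 − cos61.8°]
    = 10.712 · 0.9365 / 0.5274 = 19.02 m
FS = H_c / H = 19.02 / 12.0 = 1.585

FS = 1.58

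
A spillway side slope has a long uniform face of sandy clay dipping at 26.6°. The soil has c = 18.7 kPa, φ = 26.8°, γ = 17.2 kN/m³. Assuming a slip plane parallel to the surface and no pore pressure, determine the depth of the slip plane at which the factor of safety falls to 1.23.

Setting FS = 1.23 in FS = [c + γz cos²β tanφ] / [γz sinβ cosβ] and solving for z:
z = c / [γ cosβ (FS·sinβ − cosβ·tanφ)]
  = 18.7 / [17.2·cos26.6°·(1.23·sin26.6° − cos26.6°·tan26.8°)]
  = 18.7 / [17.2·0.8942·(1.23·0.4478 − 0.8942·0.5051)]
  = 18.7 / 1.5237 = 12.273 m

z = 12.27 m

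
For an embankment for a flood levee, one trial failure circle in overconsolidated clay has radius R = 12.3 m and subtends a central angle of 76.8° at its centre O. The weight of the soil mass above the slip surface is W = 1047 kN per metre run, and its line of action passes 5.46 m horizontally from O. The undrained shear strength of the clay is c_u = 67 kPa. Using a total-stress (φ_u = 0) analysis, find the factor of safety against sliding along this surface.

Taking moments about the centre O, the resisting moment is provided by the undrained shear strength acting along the arc:
Arc length L_a = R·θ = 12.3·(76.8°·π/180) = 12.3·1.3404 = 16.49 m
M_R = c_u·L_a·R = 67·16.49·12.3 = 13587.0 kN·m/m
M_D = W·d = 1047·5.46 = 5716.6 kN·m/m
FS = M_R / M_D = 13587.0 / 5716.6 = 2.377

FS = 2.38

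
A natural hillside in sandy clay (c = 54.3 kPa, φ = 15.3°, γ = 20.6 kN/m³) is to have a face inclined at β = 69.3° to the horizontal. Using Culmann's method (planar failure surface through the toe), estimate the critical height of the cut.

Culmann's analysis gives the critical failure plane at α_cr = (β + φ)/2 = (69.3 + 15.3)/2 = 42.3°, and the critical height
H_c = (4c/γ) · sinβ cosφ / [1 − cos(β − φ)]
    = (4·54.3/20.6) · sin69.3°·cos15.3° / [1 − cos(54.0°)]
    = 10.544 · 0.9354·0.9646 / [1 − 0.5878]
    = 10.544 · 0.9023 / 0.4122
    = 23.08 m

H_c = 23.08 m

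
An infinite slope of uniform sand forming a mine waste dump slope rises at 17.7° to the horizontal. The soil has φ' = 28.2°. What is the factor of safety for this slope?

FS = 1.68

For a dry cohesionless infinite slope the factor of safety is FS = tanφ' / tanβ.
FS = tan28.2° / tan17.7° = 0.5362 / 0.3191 = 1.680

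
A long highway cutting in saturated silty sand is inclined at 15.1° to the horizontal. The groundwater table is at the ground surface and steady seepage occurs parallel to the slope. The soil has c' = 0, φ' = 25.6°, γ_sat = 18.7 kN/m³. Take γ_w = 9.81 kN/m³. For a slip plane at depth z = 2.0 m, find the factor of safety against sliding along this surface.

FS = 0.84

With seepage parallel to the slope and the water table at the surface, the effective normal stress on the slip plane uses the buoyant unit weight γ' = γ_sat − γ_w while the driving shear stress uses γ_sat:
FS = [c' + γ' z cos²β tanφ'] / [γ_sat z sinβ cosβ]
(For c' = 0 this reduces to FS = (γ'/γ_sat)·tanφ'/tanβ.)
γ' = 18.7 − 9.81 = 8.89 kN/m³
Numerator = 0.0 + 8.89·2.0·cos²15.1°·tan25.6° = 0.0 + 8.89·2.0·0.9321·0.4791 = 7.941 kPa
Denominator = 18.7·2.0·sin15.1°·cos15.1° = 18.7·2.0·0.2605·0.9655 = 9.406 kPa
FS = 7.941 / 9.406 = 0.844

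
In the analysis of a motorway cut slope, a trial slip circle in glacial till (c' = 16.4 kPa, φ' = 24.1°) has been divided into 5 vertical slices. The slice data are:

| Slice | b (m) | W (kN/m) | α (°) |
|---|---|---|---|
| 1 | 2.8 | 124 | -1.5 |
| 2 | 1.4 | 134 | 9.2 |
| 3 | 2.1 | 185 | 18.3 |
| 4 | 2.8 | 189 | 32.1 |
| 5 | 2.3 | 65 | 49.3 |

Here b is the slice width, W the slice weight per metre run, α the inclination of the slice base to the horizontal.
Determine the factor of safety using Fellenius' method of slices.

FS = 2.22

Ordinary method of slices: FS = Σ[c'·Δl_i + (W_i cosα_i)·tanφ'] / Σ W_i sinα_i, with Δl_i = b_i / cosα_i.
Slice 1: Δl = 2.8/cos(-1.5°) = 2.801 m; N'_1 = 124·cos(-1.5°) = 124.0; c'Δl = 45.94; W sinα = -3.2
Slice 2: Δl = 1.4/cos9.2° = 1.418 m; N'_2 = 134·cos9.2° = 132.3; c'Δl = 23.26; W sinα = 21.4
Slice 3: Δl = 2.1/cos18.3° = 2.212 m; N'_3 = 185·cos18.3° = 175.6; c'Δl = 36.27; W sinα = 58.1
Slice 4: Δl = 2.8/cos32.1° = 3.305 m; N'_4 = 189·cos32.1° = 160.1; c'Δl = 54.21; W sinα = 100.4
Slice 5: Δl = 2.3/cos49.3° = 3.527 m; N'_5 = 65·cos49.3° = 42.4; c'Δl = 57.84; W sinα = 49.3
Σc'Δl = 217.5 kN/m; ΣN' = 634.4 kN/m; ΣW sinα = 226.0 kN/m
Resisting = 217.5 + 634.4·tan24.1° = 217.5 + 283.8 = 501.3 kN/m
FS = 501.3 / 226.0 = 2.218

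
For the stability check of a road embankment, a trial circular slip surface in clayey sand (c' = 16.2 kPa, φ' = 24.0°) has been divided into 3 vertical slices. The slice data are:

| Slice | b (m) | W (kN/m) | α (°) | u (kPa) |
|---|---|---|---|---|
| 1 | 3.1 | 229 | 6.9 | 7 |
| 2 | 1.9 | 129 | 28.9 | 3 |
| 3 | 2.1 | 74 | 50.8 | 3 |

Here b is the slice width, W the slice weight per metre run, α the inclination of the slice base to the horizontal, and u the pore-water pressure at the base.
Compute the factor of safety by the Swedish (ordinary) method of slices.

Ordinary method of slices: FS = Σ[c'·Δl_i + (W_i cosα_i − u_i·Δl_i)·tanφ'] / Σ W_i sinα_i, with Δl_i = b_i / cosα_i.
Slice 1: Δl = 3.1/cos6.9° = 3.123 m; N'_1 = 229·cos6.9° − 7·3.123 = 205.5; c'Δl = 50.59; W sinα = 27.5
Slice 2: Δl = 1.9/cos28.9° = 2.170 m; N'_2 = 129·cos28.9° − 3·2.170 = 106.4; c'Δl = 35.16; W sinα = 62.3
Slice 3: Δl = 2.1/cos50.8° = 3.323 m; N'_3 = 74·cos50.8° − 3·3.323 = 36.8; c'Δl = 53.83; W sinα = 57.3
Σc'Δl = 139.6 kN/m; ΣN' = 348.7 kN/m; ΣW sinα = 147.2 kN/m
Resisting = 139.6 + 348.7·tan24.0° = 139.6 + 155.3 = 294.8 kN/m
FS = 294.8 / 147.2 = 2.003

FS = 2.00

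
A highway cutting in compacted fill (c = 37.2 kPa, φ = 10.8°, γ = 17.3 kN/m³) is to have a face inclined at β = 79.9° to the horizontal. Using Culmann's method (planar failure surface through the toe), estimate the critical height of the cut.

H_c = 12.93 m

Culmann's analysis gives the critical failure plane at α_cr = (β + φ)/2 = (79.9 + 10.8)/2 = 45.4°, and the critical height
H_c = (4c/γ) · sinβ cosφ / [1 − cos(β − φ)]
    = (4·37.2/17.3) · sin79.9°·cos10.8° / [1 − cos(69.1°)]
    = 8.601 · 0.9845·0.9823 / [1 − 0.3567]
    = 8.601 · 0.9671 / 0.6433
    = 12.93 m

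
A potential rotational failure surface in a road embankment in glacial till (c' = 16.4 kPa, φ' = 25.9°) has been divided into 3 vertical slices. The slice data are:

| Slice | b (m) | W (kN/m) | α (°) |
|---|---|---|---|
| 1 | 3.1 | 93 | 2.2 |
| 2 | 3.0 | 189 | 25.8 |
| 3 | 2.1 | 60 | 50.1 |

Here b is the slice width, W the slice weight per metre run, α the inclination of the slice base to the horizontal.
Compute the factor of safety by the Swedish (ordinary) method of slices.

Ordinary method of slices: FS = Σ[c'·Δl_i + (W_i cosα_i)·tanφ'] / Σ W_i sinα_i, with Δl_i = b_i / cosα_i.
Slice 1: Δl = 3.1/cos2.2° = 3.102 m; N'_1 = 93·cos2.2° = 92.9; c'Δl = 50.88; W sinα = 3.6
Slice 2: Δl = 3.0/cos25.8° = 3.332 m; N'_2 = 189·cos25.8° = 170.2; c'Δl = 54.65; W sinα = 82.3
Slice 3: Δl = 2.1/cos50.1° = 3.274 m; N'_3 = 60·cos50.1° = 38.5; c'Δl = 53.69; W sinα = 46.0
Σc'Δl = 159.2 kN/m; ΣN' = 301.6 kN/m; ΣW sinα = 131.9 kN/m
Resisting = 159.2 + 301.6·tan25.9° = 159.2 + 146.4 = 305.7 kN/m
FS = 305.7 / 131.9 = 2.318

FS = 2.32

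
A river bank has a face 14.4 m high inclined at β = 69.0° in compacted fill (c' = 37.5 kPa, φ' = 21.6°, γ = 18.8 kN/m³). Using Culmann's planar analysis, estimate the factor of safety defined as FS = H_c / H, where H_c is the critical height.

H_c = (4c'/γ) · sinβ cosφ' / [1 − cos(β − φ')]
    = (4·37.5/18.8) · sin69.0°·cos21.6° / [1 − cos47.4°]
    = 7.979 · 0.8680 / 0.3231 = 21.43 m
FS = H_c / H = 21.43 / 14.4 = 1.488

FS = 1.49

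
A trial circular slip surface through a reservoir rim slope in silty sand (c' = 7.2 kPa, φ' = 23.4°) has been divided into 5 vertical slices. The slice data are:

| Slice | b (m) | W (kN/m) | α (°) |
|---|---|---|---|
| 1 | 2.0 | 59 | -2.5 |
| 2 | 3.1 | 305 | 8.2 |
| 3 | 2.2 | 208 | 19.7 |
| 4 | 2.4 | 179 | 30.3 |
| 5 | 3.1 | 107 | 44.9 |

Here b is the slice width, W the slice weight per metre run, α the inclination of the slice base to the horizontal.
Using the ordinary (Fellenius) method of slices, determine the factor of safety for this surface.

Ordinary method of slices: FS = Σ[c'·Δl_i + (W_i cosα_i)·tanφ'] / Σ W_i sinα_i, with Δl_i = b_i / cosα_i.
Slice 1: Δl = 2.0/cos(-2.5°) = 2.002 m; N'_1 = 59·cos(-2.5°) = 58.9; c'Δl = 14.41; W sinα = -2.6
Slice 2: Δl = 3.1/cos8.2° = 3.132 m; N'_2 = 305·cos8.2° = 301.9; c'Δl = 22.55; W sinα = 43.5
Slice 3: Δl = 2.2/cos19.7° = 2.337 m; N'_3 = 208·cos19.7° = 195.8; c'Δl = 16.82; W sinα = 70.1
Slice 4: Δl = 2.4/cos30.3° = 2.780 m; N'_4 = 179·cos30.3° = 154.5; c'Δl = 20.01; W sinα = 90.3
Slice 5: Δl = 3.1/cos44.9° = 4.376 m; N'_5 = 107·cos44.9° = 75.8; c'Δl = 31.51; W sinα = 75.5
Σc'Δl = 105.3 kN/m; ΣN' = 787.0 kN/m; ΣW sinα = 276.9 kN/m
Resisting = 105.3 + 787.0·tan23.4° = 105.3 + 340.6 = 445.9 kN/m
FS = 445.9 / 276.9 = 1.610

FS = 1.61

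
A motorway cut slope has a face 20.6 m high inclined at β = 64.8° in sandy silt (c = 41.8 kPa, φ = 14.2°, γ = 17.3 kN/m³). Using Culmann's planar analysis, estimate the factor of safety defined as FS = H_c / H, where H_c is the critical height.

FS = 1.13

H_c = (4c/γ) · sinβ cosφ / [1 − cos(β − φ)]
    = (4·41.8/17.3) · sin64.8°·cos14.2° / [1 − cos50.6°]
    = 9.665 · 0.8772 / 0.3653 = 23.21 m
FS = H_c / H = 23.21 / 20.6 = 1.127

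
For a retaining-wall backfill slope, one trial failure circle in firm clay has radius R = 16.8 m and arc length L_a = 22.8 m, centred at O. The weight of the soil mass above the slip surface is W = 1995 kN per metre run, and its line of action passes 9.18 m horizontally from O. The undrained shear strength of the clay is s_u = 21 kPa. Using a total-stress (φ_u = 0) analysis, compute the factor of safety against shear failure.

FS = 0.44

Taking moments about the centre O, the resisting moment is provided by the undrained shear strength acting along the arc:
M_R = s_u·L_a·R = 21·22.80·16.8 = 8043.8 kN·m/m
M_D = W·d = 1995·9.18 = 18314.1 kN·m/m
FS = M_R / M_D = 8043.8 / 18314.1 = 0.439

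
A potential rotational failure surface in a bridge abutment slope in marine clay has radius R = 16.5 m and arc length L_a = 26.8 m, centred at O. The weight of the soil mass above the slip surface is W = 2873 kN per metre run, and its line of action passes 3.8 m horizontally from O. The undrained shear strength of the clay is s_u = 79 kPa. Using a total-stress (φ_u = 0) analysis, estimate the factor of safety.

FS = 3.20

Taking moments about the centre O, the resisting moment is provided by the undrained shear strength acting along the arc:
M_R = s_u·L_a·R = 79·26.80·16.5 = 34933.8 kN·m/m
M_D = W·d = 2873·3.8 = 10917.4 kN·m/m
FS = M_R / M_D = 34933.8 / 10917.4 = 3.200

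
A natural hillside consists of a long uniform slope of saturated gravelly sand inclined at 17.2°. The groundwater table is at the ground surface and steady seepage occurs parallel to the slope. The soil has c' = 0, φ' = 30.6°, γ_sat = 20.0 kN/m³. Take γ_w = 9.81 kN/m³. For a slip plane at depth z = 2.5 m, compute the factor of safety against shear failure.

FS = 0.97

With seepage parallel to the slope and the water table at the surface, the effective normal stress on the slip plane uses the buoyant unit weight γ' = γ_sat − γ_w while the driving shear stress uses γ_sat:
FS = [c' + γ' z cos²β tanφ'] / [γ_sat z sinβ cosβ]
(For c' = 0 this reduces to FS = (γ'/γ_sat)·tanφ'/tanβ.)
γ' = 20.0 − 9.81 = 10.19 kN/m³
Numerator = 0.0 + 10.19·2.5·cos²17.2°·tan30.6° = 0.0 + 10.19·2.5·0.9126·0.5914 = 13.748 kPa
Denominator = 20.0·2.5·sin17.2°·cos17.2° = 20.0·2.5·0.2957·0.9553 = 14.124 kPa
FS = 13.748 / 14.124 = 0.973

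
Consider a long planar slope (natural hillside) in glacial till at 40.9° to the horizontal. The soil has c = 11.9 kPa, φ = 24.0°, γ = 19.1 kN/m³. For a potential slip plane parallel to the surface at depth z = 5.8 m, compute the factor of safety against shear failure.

For an infinite slope with a slip plane parallel to the surface (no pore pressure): FS = [c + γz cos²β tanφ] / [γz sinβ cosβ].
γz = 19.1·5.8 = 110.78 kN/m²
Numerator = 11.9 + 110.78·cos²40.9°·tan24.0° = 11.9 + 110.78·0.5713·0.4452 = 40.079 kPa
Denominator = 110.78·sin40.9°·cos40.9° = 110.78·0.6547·0.7559 = 54.824 kPa
FS = 40.079 / 54.824 = 0.731

FS = 0.73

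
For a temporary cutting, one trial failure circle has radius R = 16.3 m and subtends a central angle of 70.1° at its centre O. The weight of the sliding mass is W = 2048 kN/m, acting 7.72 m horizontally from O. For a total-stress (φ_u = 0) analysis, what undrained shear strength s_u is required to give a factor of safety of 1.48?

FS = s_u·L_a·R / (W·d), so s_u = FS·W·d / (L_a·R).
Arc length L_a = R·θ = 16.3·(70.1°·π/180) = 16.3·1.2235 = 19.94 m
s_u = 1.48·2048·7.72 / (19.94·16.3) = 23399.6 / 325.07 = 71.98 kPa

s_u = 72.0 kPa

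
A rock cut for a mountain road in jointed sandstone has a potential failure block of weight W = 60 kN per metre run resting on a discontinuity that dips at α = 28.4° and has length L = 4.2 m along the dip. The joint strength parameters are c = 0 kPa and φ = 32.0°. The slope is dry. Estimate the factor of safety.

FS = 1.16

Resolving the block weight along and normal to the plane and applying the Mohr–Coulomb strength on the joint:
N' = W cosα = 60·cos28.4° = 52.8 kN/m
Driving force T = W sinα = 60·sin28.4° = 28.5 kN/m
Resisting force R = c·L + N'·tanφ = 0·4.2 + 52.8·tan32.0° = 0.0 + 33.0 = 33.0 kN/m
FS = R / T = 33.0 / 28.5 = 1.156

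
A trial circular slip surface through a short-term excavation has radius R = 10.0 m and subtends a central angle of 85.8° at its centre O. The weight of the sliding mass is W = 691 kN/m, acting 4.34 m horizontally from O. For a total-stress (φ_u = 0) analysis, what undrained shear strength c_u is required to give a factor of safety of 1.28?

FS = c_u·L_a·R / (W·d), so c_u = FS·W·d / (L_a·R).
Arc length L_a = R·θ = 10.0·(85.8°·π/180) = 10.0·1.4975 = 14.97 m
c_u = 1.28·691·4.34 / (14.97·10.0) = 3838.6 / 149.75 = 25.63 kPa

c_u = 25.6 kPa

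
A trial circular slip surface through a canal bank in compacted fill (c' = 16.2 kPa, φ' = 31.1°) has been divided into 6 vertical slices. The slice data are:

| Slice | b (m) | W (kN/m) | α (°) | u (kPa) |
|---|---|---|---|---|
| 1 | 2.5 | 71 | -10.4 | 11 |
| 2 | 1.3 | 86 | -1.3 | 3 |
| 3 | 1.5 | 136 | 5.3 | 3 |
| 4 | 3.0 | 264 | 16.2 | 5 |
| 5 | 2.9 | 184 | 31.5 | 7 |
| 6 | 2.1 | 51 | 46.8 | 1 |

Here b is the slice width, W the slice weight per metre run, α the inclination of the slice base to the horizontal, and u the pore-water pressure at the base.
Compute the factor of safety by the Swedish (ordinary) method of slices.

FS = 3.12

Ordinary method of slices: FS = Σ[c'·Δl_i + (W_i cosα_i − u_i·Δl_i)·tanφ'] / Σ W_i sinα_i, with Δl_i = b_i / cosα_i.
Slice 1: Δl = 2.5/cos(-10.4°) = 2.542 m; N'_1 = 71·cos(-10.4°) − 11·2.542 = 41.9; c'Δl = 41.18; W sinα = -12.8
Slice 2: Δl = 1.3/cos(-1.3°) = 1.300 m; N'_2 = 86·cos(-1.3°) − 3·1.300 = 82.1; c'Δl = 21.07; W sinα = -2.0
Slice 3: Δl = 1.5/cos5.3° = 1.506 m; N'_3 = 136·cos5.3° − 3·1.506 = 130.9; c'Δl = 24.40; W sinα = 12.6
Slice 4: Δl = 3.0/cos16.2° = 3.124 m; N'_4 = 264·cos16.2° − 5·3.124 = 237.9; c'Δl = 50.61; W sinα = 73.7
Slice 5: Δl = 2.9/cos31.5° = 3.401 m; N'_5 = 184·cos31.5° − 7·3.401 = 133.1; c'Δl = 55.10; W sinα = 96.1
Slice 6: Δl = 2.1/cos46.8° = 3.068 m; N'_6 = 51·cos46.8° − 1·3.068 = 31.8; c'Δl = 49.70; W sinα = 37.2
Σc'Δl = 242.1 kN/m; ΣN' = 657.7 kN/m; ΣW sinα = 204.8 kN/m
Resisting = 242.1 + 657.7·tan31.1° = 242.1 + 396.7 = 638.8 kN/m
FS = 638.8 / 204.8 = 3.120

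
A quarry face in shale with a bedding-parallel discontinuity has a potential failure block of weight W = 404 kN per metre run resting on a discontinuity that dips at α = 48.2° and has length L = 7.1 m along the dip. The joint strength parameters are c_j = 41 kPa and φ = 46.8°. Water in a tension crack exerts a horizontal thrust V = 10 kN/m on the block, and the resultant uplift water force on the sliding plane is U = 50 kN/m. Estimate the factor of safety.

Resolving the block weight along and normal to the plane and applying the Mohr–Coulomb strength on the joint:
N' = W cosα − U − V sinα = 404·cos48.2° − 50 − 10·sin48.2° = 211.8 kN/m
Driving force T = W sinα + V cosα = 404·sin48.2° + 10·cos48.2° = 307.8 kN/m
Resisting force R = c_j·L + N'·tanφ = 41·7.1 + 211.8·tan46.8° = 291.1 + 225.6 = 516.7 kN/m
FS = R / T = 516.7 / 307.8 = 1.678

FS = 1.68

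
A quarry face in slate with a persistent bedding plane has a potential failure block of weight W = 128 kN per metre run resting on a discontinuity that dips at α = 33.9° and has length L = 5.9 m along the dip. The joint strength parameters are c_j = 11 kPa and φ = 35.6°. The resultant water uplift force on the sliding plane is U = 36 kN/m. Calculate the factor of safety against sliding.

Resolving the block weight along and normal to the plane and applying the Mohr–Coulomb strength on the joint:
N' = W cosα − U = 128·cos33.9° − 36 = 70.2 kN/m
Driving force T = W sinα = 128·sin33.9° = 71.4 kN/m
Resisting force R = c_j·L + N'·tanφ = 11·5.9 + 70.2·tan35.6° = 64.9 + 50.3 = 115.2 kN/m
FS = R / T = 115.2 / 71.4 = 1.613

FS = 1.61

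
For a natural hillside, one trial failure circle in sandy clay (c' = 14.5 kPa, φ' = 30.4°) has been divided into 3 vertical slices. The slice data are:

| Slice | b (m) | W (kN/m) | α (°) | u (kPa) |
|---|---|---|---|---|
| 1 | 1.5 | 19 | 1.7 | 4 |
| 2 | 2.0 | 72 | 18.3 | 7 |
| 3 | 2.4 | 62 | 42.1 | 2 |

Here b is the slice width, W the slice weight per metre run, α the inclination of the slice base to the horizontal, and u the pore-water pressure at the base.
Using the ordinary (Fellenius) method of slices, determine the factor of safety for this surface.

Ordinary method of slices: FS = Σ[c'·Δl_i + (W_i cosα_i − u_i·Δl_i)·tanφ'] / Σ W_i sinα_i, with Δl_i = b_i / cosα_i.
Slice 1: Δl = 1.5/cos1.7° = 1.501 m; N'_1 = 19·cos1.7° − 4·1.501 = 13.0; c'Δl = 21.76; W sinα = 0.6
Slice 2: Δl = 2.0/cos18.3° = 2.107 m; N'_2 = 72·cos18.3° − 7·2.107 = 53.6; c'Δl = 30.54; W sinα = 22.6
Slice 3: Δl = 2.4/cos42.1° = 3.235 m; N'_3 = 62·cos42.1° − 2·3.235 = 39.5; c'Δl = 46.90; W sinα = 41.6
Σc'Δl = 99.2 kN/m; ΣN' = 106.1 kN/m; ΣW sinα = 64.7 kN/m
Resisting = 99.2 + 106.1·tan30.4° = 99.2 + 62.3 = 161.5 kN/m
FS = 161.5 / 64.7 = 2.494

FS = 2.49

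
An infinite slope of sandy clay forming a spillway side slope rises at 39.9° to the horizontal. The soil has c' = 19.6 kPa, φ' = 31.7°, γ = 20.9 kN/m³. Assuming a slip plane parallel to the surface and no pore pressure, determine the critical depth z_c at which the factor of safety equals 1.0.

Setting FS = 1.00 in FS = [c' + γz cos²β tanφ'] / [γz sinβ cosβ] and solving for z:
z = c' / [γ cosβ (FS·sinβ − cosβ·tanφ')]
  = 19.6 / [20.9·cos39.9°·(1.00·sin39.9° − cos39.9°·tan31.7°)]
  = 19.6 / [20.9·0.7672·(1.00·0.6414 − 0.7672·0.6176)]
  = 19.6 / 2.6879 = 7.292 m

z_c = 7.29 m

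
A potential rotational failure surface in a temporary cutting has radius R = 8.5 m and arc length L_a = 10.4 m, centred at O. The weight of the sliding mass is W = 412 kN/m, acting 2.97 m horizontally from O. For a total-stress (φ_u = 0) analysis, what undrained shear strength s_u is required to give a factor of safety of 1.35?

s_u = 18.7 kPa

FS = s_u·L_a·R / (W·d), so s_u = FS·W·d / (L_a·R).
s_u = 1.35·412·2.97 / (10.40·8.5) = 1651.9 / 88.40 = 18.69 kPa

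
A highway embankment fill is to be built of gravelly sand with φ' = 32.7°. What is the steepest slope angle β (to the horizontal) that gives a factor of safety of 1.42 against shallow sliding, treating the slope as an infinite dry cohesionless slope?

For an infinite dry cohesionless slope FS = tanφ'/tanβ, so tanβ = tanφ' / FS.
tanβ = tan32.7° / 1.42 = 0.6420 / 1.42 = 0.4521
β = arctan(0.4521) = 24.33°

β = 24.3°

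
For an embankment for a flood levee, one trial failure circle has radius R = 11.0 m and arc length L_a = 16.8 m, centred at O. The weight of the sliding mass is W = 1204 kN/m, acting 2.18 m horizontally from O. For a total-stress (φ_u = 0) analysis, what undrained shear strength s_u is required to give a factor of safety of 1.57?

s_u = 22.3 kPa

FS = s_u·L_a·R / (W·d), so s_u = FS·W·d / (L_a·R).
s_u = 1.57·1204·2.18 / (16.80·11.0) = 4120.8 / 184.80 = 22.30 kPa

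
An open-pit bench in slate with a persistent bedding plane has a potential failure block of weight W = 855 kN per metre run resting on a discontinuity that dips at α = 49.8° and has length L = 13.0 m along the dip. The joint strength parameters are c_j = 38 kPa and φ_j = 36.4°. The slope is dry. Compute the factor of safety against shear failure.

FS = 1.38

Resolving the block weight along and normal to the plane and applying the Mohr–Coulomb strength on the joint:
N' = W cosα = 855·cos49.8° = 551.9 kN/m
Driving force T = W sinα = 855·sin49.8° = 653.0 kN/m
Resisting force R = c_j·L + N'·tanφ_j = 38·13.0 + 551.9·tan36.4° = 494.0 + 406.9 = 900.9 kN/m
FS = R / T = 900.9 / 653.0 = 1.379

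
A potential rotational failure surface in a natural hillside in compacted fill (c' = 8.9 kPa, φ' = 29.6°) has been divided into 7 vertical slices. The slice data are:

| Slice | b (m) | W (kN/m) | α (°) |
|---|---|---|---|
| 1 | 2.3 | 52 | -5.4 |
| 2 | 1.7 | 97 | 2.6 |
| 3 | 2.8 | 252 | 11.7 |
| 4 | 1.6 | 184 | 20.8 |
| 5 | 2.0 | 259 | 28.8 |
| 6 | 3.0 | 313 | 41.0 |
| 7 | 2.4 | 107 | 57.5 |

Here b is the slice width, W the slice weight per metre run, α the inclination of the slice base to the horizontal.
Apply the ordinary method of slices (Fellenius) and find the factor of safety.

Ordinary method of slices: FS = Σ[c'·Δl_i + (W_i cosα_i)·tanφ'] / Σ W_i sinα_i, with Δl_i = b_i / cosα_i.
Slice 1: Δl = 2.3/cos(-5.4°) = 2.310 m; N'_1 = 52·cos(-5.4°) = 51.8; c'Δl = 20.56; W sinα = -4.9
Slice 2: Δl = 1.7/cos2.6° = 1.702 m; N'_2 = 97·cos2.6° = 96.9; c'Δl = 15.15; W sinα = 4.4
Slice 3: Δl = 2.8/cos11.7° = 2.859 m; N'_3 = 252·cos11.7° = 246.8; c'Δl = 25.45; W sinα = 51.1
Slice 4: Δl = 1.6/cos20.8° = 1.712 m; N'_4 = 184·cos20.8° = 172.0; c'Δl = 15.23; W sinα = 65.3
Slice 5: Δl = 2.0/cos28.8° = 2.282 m; N'_5 = 259·cos28.8° = 227.0; c'Δl = 20.31; W sinα = 124.8
Slice 6: Δl = 3.0/cos41.0° = 3.975 m; N'_6 = 313·cos41.0° = 236.2; c'Δl = 35.38; W sinα = 205.3
Slice 7: Δl = 2.4/cos57.5° = 4.467 m; N'_7 = 107·cos57.5° = 57.5; c'Δl = 39.75; W sinα = 90.2
Σc'Δl = 171.8 kN/m; ΣN' = 1088.1 kN/m; ΣW sinα = 536.3 kN/m
Resisting = 171.8 + 1088.1·tan29.6° = 171.8 + 618.1 = 790.0 kN/m
FS = 790.0 / 536.3 = 1.473

FS = 1.47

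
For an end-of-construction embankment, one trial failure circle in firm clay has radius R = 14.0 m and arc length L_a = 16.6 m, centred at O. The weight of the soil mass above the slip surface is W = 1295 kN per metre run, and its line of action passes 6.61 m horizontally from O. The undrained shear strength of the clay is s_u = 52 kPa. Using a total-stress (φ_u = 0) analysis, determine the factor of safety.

Taking moments about the centre O, the resisting moment is provided by the undrained shear strength acting along the arc:
M_R = s_u·L_a·R = 52·16.60·14.0 = 12084.8 kN·m/m
M_D = W·d = 1295·6.61 = 8560.0 kN·m/m
FS = M_R / M_D = 12084.8 / 8560.0 = 1.412

FS = 1.41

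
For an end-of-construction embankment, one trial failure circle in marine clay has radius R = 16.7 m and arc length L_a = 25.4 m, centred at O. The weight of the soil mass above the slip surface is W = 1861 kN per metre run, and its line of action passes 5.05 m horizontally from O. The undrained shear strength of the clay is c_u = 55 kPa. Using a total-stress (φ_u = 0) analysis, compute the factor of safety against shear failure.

FS = 2.48

Taking moments about the centre O, the resisting moment is provided by the undrained shear strength acting along the arc:
M_R = c_u·L_a·R = 55·25.40·16.7 = 23329.9 kN·m/m
M_D = W·d = 1861·5.05 = 9398.0 kN·m/m
FS = M_R / M_D = 23329.9 / 9398.0 = 2.482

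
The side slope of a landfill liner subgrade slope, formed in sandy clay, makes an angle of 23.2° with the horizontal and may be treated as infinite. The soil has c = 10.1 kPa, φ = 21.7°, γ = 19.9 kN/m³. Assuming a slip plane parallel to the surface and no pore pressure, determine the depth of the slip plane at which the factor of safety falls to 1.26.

z = 4.23 m

Setting FS = 1.26 in FS = [c + γz cos²β tanφ] / [γz sinβ cosβ] and solving for z:
z = c / [γ cosβ (FS·sinβ − cosβ·tanφ)]
  = 10.1 / [19.9·cos23.2°·(1.26·sin23.2° − cos23.2°·tan21.7°)]
  = 10.1 / [19.9·0.9191·(1.26·0.3939 − 0.9191·0.3979)]
  = 10.1 / 2.3887 = 4.228 m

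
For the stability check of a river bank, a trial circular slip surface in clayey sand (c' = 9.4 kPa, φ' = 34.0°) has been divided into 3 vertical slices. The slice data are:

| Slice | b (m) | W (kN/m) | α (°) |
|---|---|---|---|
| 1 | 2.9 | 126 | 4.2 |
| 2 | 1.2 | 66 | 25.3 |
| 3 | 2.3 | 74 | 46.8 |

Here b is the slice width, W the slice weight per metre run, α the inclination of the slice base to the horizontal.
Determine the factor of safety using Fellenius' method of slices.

FS = 2.52

Ordinary method of slices: FS = Σ[c'·Δl_i + (W_i cosα_i)·tanφ'] / Σ W_i sinα_i, with Δl_i = b_i / cosα_i.
Slice 1: Δl = 2.9/cos4.2° = 2.908 m; N'_1 = 126·cos4.2° = 125.7; c'Δl = 27.33; W sinα = 9.2
Slice 2: Δl = 1.2/cos25.3° = 1.327 m; N'_2 = 66·cos25.3° = 59.7; c'Δl = 12.48; W sinα = 28.2
Slice 3: Δl = 2.3/cos46.8° = 3.360 m; N'_3 = 74·cos46.8° = 50.7; c'Δl = 31.58; W sinα = 53.9
Σc'Δl = 71.4 kN/m; ΣN' = 236.0 kN/m; ΣW sinα = 91.4 kN/m
Resisting = 71.4 + 236.0·tan34.0° = 71.4 + 159.2 = 230.6 kN/m
FS = 230.6 / 91.4 = 2.523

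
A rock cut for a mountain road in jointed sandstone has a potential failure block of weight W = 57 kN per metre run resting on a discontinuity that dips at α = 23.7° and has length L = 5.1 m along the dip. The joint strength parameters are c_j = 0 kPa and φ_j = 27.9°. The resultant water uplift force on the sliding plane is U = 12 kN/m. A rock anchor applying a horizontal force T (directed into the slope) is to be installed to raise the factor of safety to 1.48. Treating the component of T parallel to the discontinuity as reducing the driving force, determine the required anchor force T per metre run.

Resolving forces along and normal to the sliding plane, with the horizontal anchor force T adding T·sinα to the effective normal force and T·cosα acting up the plane against the driving force:
FS = [c_jL + (W cosα − U + T sinα) tanφ_j] / [W sinα − T cosα]
Without the anchor: N' = 40.2 kN/m, driving T_d = 22.9 kN/m, resisting R = 0·5.1 + 40.2·tan27.9° = 21.3 kN/m, FS = 0.93.
Setting FS = 1.48 and solving for T:
1.48·(22.9 − T cos23.7°) = 21.3 + T sin23.7°·tan27.9°
T·(sin23.7°·tan27.9° + 1.48·cos23.7°) = 1.48·22.9 − 21.3
T·(0.4019·0.5295 + 1.48·0.9157) = 33.9 − 21.3 = 12.6
T·1.5680 = 12.6
T = 8.1 kN/m

T = 8 kN/m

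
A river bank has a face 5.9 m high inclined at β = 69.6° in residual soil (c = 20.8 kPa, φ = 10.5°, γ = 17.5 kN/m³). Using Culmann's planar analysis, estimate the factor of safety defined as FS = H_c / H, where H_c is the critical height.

FS = 1.53

H_c = (4c/γ) · sinβ cosφ / [1 − cos(β − φ)]
    = (4·20.8/17.5) · sin69.6°·cos10.5° / [1 − cos59.1°]
    = 4.754 · 0.9216 / 0.4865 = 9.01 m
FS = H_c / H = 9.01 / 5.9 = 1.527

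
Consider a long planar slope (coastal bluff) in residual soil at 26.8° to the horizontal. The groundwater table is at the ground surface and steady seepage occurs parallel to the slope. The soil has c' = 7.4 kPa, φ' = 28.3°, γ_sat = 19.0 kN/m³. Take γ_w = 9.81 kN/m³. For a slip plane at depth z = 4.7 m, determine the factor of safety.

FS = 0.72

With seepage parallel to the slope and the water table at the surface, the effective normal stress on the slip plane uses the buoyant unit weight γ' = γ_sat − γ_w while the driving shear stress uses γ_sat:
FS = [c' + γ' z cos²β tanφ'] / [γ_sat z sinβ cosβ]
γ' = 19.0 − 9.81 = 9.19 kN/m³
Numerator = 7.4 + 9.19·4.7·cos²26.8°·tan28.3° = 7.4 + 9.19·4.7·0.7967·0.5384 = 25.929 kPa
Denominator = 19.0·4.7·sin26.8°·cos26.8° = 19.0·4.7·0.4509·0.8926 = 35.939 kPa
FS = 25.929 / 35.939 = 0.721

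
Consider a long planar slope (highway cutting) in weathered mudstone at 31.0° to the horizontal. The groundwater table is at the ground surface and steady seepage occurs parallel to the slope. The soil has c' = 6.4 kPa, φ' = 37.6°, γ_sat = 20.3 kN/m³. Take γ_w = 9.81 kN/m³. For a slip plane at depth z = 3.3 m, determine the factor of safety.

With seepage parallel to the slope and the water table at the surface, the effective normal stress on the slip plane uses the buoyant unit weight γ' = γ_sat − γ_w while the driving shear stress uses γ_sat:
FS = [c' + γ' z cos²β tanφ'] / [γ_sat z sinβ cosβ]
γ' = 20.3 − 9.81 = 10.49 kN/m³
Numerator = 6.4 + 10.49·3.3·cos²31.0°·tan37.6° = 6.4 + 10.49·3.3·0.7347·0.7701 = 25.987 kPa
Denominator = 20.3·3.3·sin31.0°·cos31.0° = 20.3·3.3·0.5150·0.8572 = 29.574 kPa
FS = 25.987 / 29.574 = 0.879

FS = 0.88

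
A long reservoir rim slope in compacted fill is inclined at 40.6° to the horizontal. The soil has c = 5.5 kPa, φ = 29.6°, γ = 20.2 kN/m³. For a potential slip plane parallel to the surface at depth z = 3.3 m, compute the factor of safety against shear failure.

For an infinite slope with a slip plane parallel to the surface (no pore pressure): FS = [c + γz cos²β tanφ] / [γz sinβ cosβ].
γz = 20.2·3.3 = 66.66 kN/m²
Numerator = 5.5 + 66.66·cos²40.6°·tan29.6° = 5.5 + 66.66·0.5765·0.5681 = 27.331 kPa
Denominator = 66.66·sin40.6°·cos40.6° = 66.66·0.6508·0.7593 = 32.938 kPa
FS = 27.331 / 32.938 = 0.830

FS = 0.83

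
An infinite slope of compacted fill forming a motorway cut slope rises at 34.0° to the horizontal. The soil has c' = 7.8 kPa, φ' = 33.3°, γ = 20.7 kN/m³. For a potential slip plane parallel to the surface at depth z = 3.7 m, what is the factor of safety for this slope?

For an infinite slope with a slip plane parallel to the surface (no pore pressure): FS = [c' + γz cos²β tanφ'] / [γz sinβ cosβ].
γz = 20.7·3.7 = 76.59 kN/m²
Numerator = 7.8 + 76.59·cos²34.0°·tan33.3° = 7.8 + 76.59·0.6873·0.6569 = 42.378 kPa
Denominator = 76.59·sin34.0°·cos34.0° = 76.59·0.5592·0.8290 = 35.507 kPa
FS = 42.378 / 35.507 = 1.194

FS = 1.19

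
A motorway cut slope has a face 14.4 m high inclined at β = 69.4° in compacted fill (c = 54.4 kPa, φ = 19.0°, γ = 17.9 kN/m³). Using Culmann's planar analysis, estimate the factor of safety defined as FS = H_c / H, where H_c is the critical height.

H_c = (4c/γ) · sinβ cosφ / [1 − cos(β − φ)]
    = (4·54.4/17.9) · sin69.4°·cos19.0° / [1 − cos50.4°]
    = 12.156 · 0.8851 / 0.3626 = 29.67 m
FS = H_c / H = 29.67 / 14.4 = 2.061

FS = 2.06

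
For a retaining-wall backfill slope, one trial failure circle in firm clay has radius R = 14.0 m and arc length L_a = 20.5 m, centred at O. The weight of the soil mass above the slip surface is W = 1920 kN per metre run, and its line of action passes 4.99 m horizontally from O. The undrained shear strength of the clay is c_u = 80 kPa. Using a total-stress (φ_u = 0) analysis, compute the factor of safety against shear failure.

FS = 2.40

Taking moments about the centre O, the resisting moment is provided by the undrained shear strength acting along the arc:
M_R = c_u·L_a·R = 80·20.50·14.0 = 22960.0 kN·m/m
M_D = W·d = 1920·4.99 = 9580.8 kN·m/m
FS = M_R / M_D = 22960.0 / 9580.8 = 2.396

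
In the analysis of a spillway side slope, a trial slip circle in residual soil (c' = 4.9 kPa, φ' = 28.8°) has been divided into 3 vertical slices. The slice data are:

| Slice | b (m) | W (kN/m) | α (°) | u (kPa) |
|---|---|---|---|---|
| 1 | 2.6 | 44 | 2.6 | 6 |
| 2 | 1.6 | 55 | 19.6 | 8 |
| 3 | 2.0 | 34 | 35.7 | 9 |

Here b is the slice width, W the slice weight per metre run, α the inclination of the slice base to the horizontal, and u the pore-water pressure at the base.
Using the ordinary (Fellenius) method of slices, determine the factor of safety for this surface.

Ordinary method of slices: FS = Σ[c'·Δl_i + (W_i cosα_i − u_i·Δl_i)·tanφ'] / Σ W_i sinα_i, with Δl_i = b_i / cosα_i.
Slice 1: Δl = 2.6/cos2.6° = 2.603 m; N'_1 = 44·cos2.6° − 6·2.603 = 28.3; c'Δl = 12.75; W sinα = 2.0
Slice 2: Δl = 1.6/cos19.6° = 1.698 m; N'_2 = 55·cos19.6° − 8·1.698 = 38.2; c'Δl = 8.32; W sinα = 18.4
Slice 3: Δl = 2.0/cos35.7° = 2.463 m; N'_3 = 34·cos35.7° − 9·2.463 = 5.4; c'Δl = 12.07; W sinα = 19.8
Σc'Δl = 33.1 kN/m; ΣN' = 72.0 kN/m; ΣW sinα = 40.3 kN/m
Resisting = 33.1 + 72.0·tan28.8° = 33.1 + 39.6 = 72.7 kN/m
FS = 72.7 / 40.3 = 1.805

FS = 1.81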